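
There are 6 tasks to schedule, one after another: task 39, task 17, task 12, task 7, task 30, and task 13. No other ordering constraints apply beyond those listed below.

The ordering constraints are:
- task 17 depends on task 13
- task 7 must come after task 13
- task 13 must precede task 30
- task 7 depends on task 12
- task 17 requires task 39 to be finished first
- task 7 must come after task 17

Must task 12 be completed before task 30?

Nothing in the constraints links task 12 and task 30; they are unordered relative to each other.
A valid ordering placing task 30 before task 12 exists, so the answer is no.

No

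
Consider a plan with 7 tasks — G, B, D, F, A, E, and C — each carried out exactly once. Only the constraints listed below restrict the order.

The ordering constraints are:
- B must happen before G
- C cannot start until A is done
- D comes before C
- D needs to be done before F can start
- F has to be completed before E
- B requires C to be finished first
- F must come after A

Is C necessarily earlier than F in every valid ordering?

No chain of constraints connects C to F in either direction.
A valid ordering placing F before C exists, so the answer is no.

No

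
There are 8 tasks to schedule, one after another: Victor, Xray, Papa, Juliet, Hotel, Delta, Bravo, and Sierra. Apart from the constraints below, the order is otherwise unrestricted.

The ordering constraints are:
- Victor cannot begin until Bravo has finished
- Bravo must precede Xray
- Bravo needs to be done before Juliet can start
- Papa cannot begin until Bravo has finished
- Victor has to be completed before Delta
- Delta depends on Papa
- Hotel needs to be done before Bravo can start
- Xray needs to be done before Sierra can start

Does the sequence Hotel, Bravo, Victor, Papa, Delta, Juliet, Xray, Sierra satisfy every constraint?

Every stated constraint is respected: Bravo sits at position 2, ahead of Xray at position 7, and each of the other listed pairs likewise has the predecessor earlier in the sequence.

Yes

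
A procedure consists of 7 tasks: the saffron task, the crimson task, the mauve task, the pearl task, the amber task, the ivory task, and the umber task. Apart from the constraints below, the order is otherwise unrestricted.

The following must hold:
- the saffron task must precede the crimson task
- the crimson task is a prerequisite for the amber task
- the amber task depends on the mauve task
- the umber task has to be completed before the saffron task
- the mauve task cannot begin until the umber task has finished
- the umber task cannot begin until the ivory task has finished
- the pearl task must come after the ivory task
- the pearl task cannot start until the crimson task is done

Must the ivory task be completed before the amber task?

Following the dependencies: the ivory task → the umber task → the mauve task → the amber task.
So the ivory task must precede the amber task in any valid ordering.

Yes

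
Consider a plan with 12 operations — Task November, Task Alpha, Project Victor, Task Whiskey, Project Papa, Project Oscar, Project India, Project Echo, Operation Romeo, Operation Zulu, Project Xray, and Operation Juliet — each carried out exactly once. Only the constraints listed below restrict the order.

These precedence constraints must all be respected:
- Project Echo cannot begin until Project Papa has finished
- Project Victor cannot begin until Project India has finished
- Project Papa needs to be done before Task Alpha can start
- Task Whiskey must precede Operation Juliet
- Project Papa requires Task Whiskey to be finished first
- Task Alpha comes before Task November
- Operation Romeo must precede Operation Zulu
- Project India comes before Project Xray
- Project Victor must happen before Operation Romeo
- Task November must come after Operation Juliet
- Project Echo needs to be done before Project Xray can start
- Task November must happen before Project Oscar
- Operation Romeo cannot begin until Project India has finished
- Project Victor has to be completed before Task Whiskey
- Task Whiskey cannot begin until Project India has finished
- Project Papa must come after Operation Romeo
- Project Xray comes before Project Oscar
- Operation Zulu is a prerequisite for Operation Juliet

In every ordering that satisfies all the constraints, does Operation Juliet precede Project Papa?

Operation Juliet and Project Papa are not related by any chain of constraints.
So Operation Juliet can come before Project Papa or after — it is not forced.

No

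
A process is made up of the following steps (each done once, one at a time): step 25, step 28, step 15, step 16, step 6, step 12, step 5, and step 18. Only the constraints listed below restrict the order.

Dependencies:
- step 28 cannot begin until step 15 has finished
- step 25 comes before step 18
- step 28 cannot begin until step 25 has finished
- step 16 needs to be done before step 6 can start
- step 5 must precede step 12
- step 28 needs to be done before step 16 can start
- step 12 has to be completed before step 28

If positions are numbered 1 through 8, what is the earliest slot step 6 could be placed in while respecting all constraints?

Every step that must precede step 6 has to come before it. Tracing all chains that end at step 6, those steps are: step 25, step 28, step 15, step 16, step 12, step 5 — 6 in total.
So at minimum 6 steps come before step 6, putting step 6 no earlier than position 7. That position is achievable by scheduling exactly those predecessors first.

7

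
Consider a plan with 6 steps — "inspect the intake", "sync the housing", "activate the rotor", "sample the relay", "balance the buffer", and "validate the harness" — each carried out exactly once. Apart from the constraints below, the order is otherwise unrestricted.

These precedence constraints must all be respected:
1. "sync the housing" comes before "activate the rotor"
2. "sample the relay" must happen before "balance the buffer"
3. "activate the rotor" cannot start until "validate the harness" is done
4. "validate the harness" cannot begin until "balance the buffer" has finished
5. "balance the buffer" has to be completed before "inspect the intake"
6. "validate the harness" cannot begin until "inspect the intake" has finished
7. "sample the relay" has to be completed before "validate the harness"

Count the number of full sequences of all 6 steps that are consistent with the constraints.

5

2 steps have no prerequisites ("sync the housing", "sample the relay"), so any of them could come first.
Enumerating by repeatedly choosing an available step (one whose prerequisites are all placed) gives 5 distinct complete orderings.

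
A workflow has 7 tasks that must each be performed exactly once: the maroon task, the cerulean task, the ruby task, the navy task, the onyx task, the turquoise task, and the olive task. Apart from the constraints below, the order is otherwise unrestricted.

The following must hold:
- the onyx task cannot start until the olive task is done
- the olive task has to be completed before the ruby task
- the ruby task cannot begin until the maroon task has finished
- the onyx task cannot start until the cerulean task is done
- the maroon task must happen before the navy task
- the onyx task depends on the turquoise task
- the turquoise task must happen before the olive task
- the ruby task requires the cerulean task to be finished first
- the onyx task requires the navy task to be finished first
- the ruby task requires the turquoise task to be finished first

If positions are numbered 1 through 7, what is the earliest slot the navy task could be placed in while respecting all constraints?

2

The only task forced before the navy task (directly or transitively) is the maroon task.
So at minimum 1 task comes before the navy task, putting the navy task no earlier than position 2. That position is achievable by scheduling exactly that predecessor first.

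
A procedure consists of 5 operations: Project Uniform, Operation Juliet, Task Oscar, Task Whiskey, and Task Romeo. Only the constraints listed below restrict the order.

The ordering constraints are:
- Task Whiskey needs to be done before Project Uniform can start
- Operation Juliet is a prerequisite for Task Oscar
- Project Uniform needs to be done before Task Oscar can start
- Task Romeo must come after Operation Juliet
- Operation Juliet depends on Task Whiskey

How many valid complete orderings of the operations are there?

5

Only Task Whiskey has no prerequisites, so it must go first.
Systematically extending each partial ordering one operation at a time and counting, there are 5 complete orderings.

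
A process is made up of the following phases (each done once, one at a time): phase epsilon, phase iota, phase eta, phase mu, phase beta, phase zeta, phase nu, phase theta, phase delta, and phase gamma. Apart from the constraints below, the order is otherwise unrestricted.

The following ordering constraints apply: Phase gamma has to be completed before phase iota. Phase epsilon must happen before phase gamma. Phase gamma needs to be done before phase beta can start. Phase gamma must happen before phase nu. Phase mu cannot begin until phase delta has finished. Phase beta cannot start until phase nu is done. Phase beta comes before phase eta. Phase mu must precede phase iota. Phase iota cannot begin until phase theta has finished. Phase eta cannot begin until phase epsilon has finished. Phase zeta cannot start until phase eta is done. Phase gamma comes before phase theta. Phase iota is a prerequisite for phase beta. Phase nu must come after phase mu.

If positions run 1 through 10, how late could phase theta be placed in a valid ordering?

6

Following every chain forward from phase theta, the phases that must come later are phase iota, phase eta, phase beta, phase zeta — 4 of them.
So at least 4 phases follow phase theta, putting phase theta no later than position 6. That position is achievable by scheduling everything else first.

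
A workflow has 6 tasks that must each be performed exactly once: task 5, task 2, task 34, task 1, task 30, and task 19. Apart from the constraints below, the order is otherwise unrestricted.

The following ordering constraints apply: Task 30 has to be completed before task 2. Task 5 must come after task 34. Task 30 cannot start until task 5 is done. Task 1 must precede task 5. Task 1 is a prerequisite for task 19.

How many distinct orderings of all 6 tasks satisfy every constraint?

9

The tasks with no prerequisites are task 34, task 1; any of them can be placed first.
Counting all ways to extend the partial order to a total order gives 9.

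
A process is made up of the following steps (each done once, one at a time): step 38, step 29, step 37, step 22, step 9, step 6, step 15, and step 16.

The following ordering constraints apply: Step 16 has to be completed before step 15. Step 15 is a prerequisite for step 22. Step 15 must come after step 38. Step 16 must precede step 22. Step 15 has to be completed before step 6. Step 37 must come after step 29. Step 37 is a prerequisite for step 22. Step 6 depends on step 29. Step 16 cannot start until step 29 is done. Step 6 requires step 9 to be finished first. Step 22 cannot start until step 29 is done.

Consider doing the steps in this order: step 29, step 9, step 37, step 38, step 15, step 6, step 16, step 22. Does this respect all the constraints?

No

In the proposed order, step 15 appears before step 16.
But one of the constraints requires step 16 before step 15, so this ordering violates it.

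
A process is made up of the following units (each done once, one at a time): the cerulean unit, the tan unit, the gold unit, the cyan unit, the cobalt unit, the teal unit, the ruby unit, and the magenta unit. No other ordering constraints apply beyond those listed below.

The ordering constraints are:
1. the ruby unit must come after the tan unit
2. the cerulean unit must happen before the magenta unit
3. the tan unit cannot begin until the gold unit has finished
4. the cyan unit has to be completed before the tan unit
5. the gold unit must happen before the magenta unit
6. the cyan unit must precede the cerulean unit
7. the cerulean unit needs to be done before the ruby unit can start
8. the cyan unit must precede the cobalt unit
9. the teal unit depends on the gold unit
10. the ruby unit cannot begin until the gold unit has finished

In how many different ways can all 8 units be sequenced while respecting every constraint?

434

The units with no prerequisites are the gold unit, the cyan unit; any of them can be placed first.
Enumerating by repeatedly choosing an available unit (one whose prerequisites are all placed) gives 434 distinct complete orderings.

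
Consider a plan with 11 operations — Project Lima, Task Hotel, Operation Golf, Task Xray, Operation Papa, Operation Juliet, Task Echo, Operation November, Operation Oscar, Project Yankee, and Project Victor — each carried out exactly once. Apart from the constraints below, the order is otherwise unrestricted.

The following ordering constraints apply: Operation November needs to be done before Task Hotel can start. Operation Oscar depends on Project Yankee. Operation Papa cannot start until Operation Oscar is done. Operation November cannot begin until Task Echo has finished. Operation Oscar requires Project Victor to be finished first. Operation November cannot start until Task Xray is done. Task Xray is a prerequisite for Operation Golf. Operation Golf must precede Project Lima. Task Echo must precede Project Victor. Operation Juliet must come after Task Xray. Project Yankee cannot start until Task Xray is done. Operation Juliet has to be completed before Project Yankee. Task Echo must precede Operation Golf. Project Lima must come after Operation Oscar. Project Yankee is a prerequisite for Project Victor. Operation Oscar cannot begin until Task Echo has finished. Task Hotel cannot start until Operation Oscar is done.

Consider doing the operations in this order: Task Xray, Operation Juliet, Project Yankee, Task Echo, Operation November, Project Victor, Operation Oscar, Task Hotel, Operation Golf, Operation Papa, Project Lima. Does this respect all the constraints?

Checking each listed constraint against this order: for instance, Task Xray is in position 1 and Operation Golf in position 9, so that constraint holds — and the remaining constraints check out the same way.

Yes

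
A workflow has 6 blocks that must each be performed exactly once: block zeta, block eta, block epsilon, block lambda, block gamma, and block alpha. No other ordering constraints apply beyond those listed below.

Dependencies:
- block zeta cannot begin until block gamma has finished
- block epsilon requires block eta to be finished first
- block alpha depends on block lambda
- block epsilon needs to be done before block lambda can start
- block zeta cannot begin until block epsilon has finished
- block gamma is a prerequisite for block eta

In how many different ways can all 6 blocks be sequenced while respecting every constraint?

Block gamma is the only block with nothing required before it, so every ordering starts there.
Enumerating by repeatedly choosing an available block (one whose prerequisites are all placed) gives 3 distinct complete orderings.

3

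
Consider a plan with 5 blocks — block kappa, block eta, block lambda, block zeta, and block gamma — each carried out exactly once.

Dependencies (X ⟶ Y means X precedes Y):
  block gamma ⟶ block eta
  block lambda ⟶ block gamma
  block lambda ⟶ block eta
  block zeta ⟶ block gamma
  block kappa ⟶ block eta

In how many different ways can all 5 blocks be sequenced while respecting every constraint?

The blocks with no prerequisites are block kappa, block lambda, block zeta; any of them can be placed first.
Systematically extending each partial ordering one block at a time and counting, there are 8 complete orderings.

8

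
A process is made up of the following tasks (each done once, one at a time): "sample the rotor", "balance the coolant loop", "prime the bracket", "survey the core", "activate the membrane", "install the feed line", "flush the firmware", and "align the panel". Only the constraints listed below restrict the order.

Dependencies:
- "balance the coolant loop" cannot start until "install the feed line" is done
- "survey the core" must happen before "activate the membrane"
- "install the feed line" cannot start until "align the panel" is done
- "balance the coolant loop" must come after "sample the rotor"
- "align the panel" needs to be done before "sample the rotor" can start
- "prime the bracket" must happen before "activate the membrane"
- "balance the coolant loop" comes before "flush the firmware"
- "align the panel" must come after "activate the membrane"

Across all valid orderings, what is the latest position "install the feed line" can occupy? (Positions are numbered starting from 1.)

6

The tasks that are forced after "install the feed line", directly or by a chain of constraints, are "balance the coolant loop", "flush the firmware". That's 2 tasks.
So at least 2 tasks follow "install the feed line", putting "install the feed line" no later than position 6. That position is achievable by scheduling everything else first.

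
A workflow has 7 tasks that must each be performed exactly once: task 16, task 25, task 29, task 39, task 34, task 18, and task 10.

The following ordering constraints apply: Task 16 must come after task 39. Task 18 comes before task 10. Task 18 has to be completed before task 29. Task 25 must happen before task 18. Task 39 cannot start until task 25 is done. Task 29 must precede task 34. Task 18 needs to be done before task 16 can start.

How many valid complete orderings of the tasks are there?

Task 25 is the only task with nothing required before it, so every ordering starts there.
Counting all ways to extend the partial order to a total order gives 42.

42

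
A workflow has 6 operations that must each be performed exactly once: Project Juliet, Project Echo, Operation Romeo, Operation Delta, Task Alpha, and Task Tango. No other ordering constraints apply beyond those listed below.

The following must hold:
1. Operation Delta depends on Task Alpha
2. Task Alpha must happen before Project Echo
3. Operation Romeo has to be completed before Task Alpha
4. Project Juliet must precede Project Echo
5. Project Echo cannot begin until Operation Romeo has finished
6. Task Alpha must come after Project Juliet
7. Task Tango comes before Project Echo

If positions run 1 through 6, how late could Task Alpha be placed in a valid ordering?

4

Every operation that must follow Task Alpha has to come after it. Tracing all chains starting from Task Alpha, those operations are: Project Echo, Operation Delta — 2 in total.
With 2 mandatory successors out of 6 operations total, the latest slot for Task Alpha is 6−2 = 4, and it's reachable by doing all non-successors before Task Alpha.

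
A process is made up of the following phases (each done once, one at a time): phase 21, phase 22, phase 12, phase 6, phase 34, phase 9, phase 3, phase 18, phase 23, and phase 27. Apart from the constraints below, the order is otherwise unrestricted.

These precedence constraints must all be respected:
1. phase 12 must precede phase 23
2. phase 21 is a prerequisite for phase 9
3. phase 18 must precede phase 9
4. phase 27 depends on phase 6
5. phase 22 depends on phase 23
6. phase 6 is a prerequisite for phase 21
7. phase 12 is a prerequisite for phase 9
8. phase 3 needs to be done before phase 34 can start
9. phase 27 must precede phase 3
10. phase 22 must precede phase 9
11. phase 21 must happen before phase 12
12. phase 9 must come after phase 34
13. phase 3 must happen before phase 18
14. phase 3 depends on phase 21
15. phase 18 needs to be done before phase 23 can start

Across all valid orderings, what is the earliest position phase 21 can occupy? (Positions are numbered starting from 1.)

Working backwards through the constraints from phase 21, its only required predecessor is phase 6.
So at minimum 1 phase comes before phase 21, putting phase 21 no earlier than position 2. That position is achievable by scheduling exactly that predecessor first.

2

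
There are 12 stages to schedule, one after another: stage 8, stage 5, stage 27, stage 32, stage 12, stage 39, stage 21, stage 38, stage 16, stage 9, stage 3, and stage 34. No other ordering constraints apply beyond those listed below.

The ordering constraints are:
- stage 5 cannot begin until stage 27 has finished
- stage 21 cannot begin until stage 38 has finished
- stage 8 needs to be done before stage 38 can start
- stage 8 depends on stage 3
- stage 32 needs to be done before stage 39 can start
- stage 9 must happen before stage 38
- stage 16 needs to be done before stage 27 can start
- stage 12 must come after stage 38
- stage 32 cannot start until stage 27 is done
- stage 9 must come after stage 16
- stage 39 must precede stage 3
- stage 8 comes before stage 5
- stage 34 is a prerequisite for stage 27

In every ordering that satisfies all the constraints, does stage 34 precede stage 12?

Following the dependencies: stage 34 → stage 27 → stage 32 → stage 39 → stage 3 → stage 8 → stage 38 → stage 12.
Hence stage 34 necessarily comes before stage 12.

Yes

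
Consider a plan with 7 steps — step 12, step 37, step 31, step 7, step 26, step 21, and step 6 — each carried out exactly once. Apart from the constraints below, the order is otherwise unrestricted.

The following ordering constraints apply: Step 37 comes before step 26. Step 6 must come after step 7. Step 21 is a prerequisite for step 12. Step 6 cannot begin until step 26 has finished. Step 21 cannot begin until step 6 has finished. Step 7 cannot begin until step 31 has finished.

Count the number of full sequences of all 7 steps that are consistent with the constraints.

2 steps have no prerequisites (step 37, step 31), so any of them could come first.
Enumerating by repeatedly choosing an available step (one whose prerequisites are all placed) gives 6 distinct complete orderings.

6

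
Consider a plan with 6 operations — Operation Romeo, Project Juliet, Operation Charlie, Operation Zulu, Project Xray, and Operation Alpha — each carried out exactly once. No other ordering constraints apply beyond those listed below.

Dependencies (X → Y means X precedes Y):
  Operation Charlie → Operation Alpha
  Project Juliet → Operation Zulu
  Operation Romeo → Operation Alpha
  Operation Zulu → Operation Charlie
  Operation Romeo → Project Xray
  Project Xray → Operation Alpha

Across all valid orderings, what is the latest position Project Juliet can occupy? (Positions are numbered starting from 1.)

The operations that are forced after Project Juliet, directly or by a chain of constraints, are Operation Charlie, Operation Zulu, Operation Alpha. That's 3 operations.
With 3 mandatory successors out of 6 operations total, the latest slot for Project Juliet is 6−3 = 3, and it's reachable by doing all non-successors before Project Juliet.

3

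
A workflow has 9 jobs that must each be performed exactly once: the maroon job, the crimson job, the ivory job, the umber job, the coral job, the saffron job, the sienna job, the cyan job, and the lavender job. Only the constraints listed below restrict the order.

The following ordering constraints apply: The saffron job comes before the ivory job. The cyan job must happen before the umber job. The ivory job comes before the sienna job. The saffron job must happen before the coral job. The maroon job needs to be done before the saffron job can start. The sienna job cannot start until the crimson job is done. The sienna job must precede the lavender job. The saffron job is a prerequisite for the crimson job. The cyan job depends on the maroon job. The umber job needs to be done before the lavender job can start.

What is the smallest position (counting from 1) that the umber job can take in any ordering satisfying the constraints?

3

Working backwards through the constraints from the umber job, its full set of required predecessors is the maroon job, the cyan job — 2 of them.
With 2 mandatory predecessors, the earliest the umber job can sit is position 2+1 = 3, and placing just those 2 first achieves it.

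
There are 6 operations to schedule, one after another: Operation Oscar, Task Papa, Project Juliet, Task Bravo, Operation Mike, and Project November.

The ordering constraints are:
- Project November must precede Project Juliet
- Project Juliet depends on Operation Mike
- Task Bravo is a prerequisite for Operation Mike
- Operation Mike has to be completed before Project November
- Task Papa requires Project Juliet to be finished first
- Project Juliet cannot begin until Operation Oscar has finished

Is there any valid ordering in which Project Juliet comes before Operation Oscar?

Following Operation Oscar → Project Juliet, Operation Oscar must precede Project Juliet in every valid ordering.
So no valid ordering can have Project Juliet before Operation Oscar.

No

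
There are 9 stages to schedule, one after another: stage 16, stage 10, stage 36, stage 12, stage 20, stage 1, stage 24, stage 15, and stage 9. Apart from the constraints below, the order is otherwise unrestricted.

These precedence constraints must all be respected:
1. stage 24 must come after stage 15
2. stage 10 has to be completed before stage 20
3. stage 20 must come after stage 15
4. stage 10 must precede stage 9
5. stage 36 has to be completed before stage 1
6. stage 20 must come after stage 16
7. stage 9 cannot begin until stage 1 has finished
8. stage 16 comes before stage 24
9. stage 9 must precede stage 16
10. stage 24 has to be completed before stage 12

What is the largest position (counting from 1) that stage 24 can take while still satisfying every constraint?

The only stage forced after stage 24 (directly or by a chain) is stage 12.
So at least 1 stage follows stage 24, putting stage 24 no later than position 8. That position is achievable by scheduling everything else first.

8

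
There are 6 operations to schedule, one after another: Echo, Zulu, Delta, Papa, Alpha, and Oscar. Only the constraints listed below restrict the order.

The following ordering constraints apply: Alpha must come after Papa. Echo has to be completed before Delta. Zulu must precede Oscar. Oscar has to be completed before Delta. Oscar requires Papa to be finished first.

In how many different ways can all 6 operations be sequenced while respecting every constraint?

33

3 operations have no prerequisites (Echo, Zulu, Papa), so any of them could come first.
Enumerating by repeatedly choosing an available operation (one whose prerequisites are all placed) gives 33 distinct complete orderings.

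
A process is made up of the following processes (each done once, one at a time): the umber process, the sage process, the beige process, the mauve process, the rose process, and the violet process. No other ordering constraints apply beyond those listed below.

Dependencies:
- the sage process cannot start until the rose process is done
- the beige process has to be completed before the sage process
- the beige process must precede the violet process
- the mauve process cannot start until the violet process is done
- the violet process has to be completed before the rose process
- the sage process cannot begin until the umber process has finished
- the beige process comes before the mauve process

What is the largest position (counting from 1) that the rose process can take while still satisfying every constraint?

5

Following the constraints forward from the rose process, its only required successor is the sage process.
With 1 mandatory successor out of 6 processes total, the latest slot for the rose process is 6−1 = 5, and it's reachable by doing all non-successors before the rose process.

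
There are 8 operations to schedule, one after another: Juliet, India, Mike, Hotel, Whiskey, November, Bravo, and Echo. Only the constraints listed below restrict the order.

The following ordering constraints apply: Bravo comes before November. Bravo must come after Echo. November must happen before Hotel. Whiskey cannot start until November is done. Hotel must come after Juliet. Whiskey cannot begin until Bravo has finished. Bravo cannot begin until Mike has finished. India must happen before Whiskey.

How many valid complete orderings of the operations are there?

4 operations have no prerequisites (Juliet, India, Mike, Echo), so any of them could come first.
Counting all ways to extend the partial order to a total order gives 140.

140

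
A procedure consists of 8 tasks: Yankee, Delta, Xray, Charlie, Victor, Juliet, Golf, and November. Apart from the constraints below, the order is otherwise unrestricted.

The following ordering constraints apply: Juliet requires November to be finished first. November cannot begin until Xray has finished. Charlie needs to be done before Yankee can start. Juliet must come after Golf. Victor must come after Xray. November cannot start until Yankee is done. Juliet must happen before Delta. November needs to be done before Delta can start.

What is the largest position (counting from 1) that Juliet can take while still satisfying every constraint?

Following the constraints forward from Juliet, its only required successor is Delta.
With 1 mandatory successor out of 8 tasks total, the latest slot for Juliet is 8−1 = 7, and it's reachable by doing all non-successors before Juliet.

7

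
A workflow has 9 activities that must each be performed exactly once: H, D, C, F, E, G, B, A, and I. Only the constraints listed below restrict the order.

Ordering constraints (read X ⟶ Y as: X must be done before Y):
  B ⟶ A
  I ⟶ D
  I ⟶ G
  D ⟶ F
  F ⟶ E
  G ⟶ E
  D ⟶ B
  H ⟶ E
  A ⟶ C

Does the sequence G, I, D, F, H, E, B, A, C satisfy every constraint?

No

The sequence places G ahead of I.
That contradicts the constraint that I must precede G.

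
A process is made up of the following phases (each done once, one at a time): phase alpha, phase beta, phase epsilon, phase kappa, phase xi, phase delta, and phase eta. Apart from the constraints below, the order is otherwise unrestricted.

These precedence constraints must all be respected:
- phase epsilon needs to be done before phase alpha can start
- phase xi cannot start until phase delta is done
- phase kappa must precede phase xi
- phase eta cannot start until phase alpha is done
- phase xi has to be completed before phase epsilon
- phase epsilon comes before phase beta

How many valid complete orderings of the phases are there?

6

2 phases have no prerequisites (phase kappa, phase delta), so any of them could come first.
Enumerating by repeatedly choosing an available phase (one whose prerequisites are all placed) gives 6 distinct complete orderings.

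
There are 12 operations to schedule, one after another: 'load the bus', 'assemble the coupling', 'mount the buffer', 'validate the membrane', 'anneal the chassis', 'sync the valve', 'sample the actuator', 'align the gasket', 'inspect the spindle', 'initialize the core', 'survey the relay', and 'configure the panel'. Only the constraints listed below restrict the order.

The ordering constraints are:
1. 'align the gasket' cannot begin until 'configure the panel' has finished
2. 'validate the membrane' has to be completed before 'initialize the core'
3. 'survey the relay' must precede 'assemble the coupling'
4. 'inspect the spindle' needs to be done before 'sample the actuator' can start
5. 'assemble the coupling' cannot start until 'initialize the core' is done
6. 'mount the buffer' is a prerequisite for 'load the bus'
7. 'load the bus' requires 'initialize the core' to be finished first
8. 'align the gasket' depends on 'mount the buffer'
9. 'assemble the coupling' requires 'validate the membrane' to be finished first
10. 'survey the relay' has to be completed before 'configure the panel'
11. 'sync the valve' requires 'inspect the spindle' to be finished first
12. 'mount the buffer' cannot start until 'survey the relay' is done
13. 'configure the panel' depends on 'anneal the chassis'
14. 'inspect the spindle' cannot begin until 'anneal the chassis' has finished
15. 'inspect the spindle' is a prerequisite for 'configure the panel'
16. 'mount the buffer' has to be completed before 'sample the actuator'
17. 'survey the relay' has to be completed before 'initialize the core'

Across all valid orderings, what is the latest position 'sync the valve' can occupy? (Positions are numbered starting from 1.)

12

No constraint forces any operation after 'sync the valve', so it can be placed last, in position 12.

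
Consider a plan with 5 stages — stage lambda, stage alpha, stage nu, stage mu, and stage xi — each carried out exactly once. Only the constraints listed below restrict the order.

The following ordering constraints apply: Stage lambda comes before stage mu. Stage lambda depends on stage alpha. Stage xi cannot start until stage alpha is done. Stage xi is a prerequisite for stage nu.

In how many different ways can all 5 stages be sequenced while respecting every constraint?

6

Only stage alpha has no prerequisites, so it must go first.
Systematically extending each partial ordering one stage at a time and counting, there are 6 complete orderings.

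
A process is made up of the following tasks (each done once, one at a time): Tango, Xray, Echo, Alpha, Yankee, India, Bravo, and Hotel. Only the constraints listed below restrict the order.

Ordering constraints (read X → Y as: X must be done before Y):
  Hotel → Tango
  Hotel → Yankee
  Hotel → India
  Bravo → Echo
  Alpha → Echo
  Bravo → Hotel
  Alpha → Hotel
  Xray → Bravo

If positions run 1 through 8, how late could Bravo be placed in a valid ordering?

Every task that must follow Bravo has to come after it. Tracing all chains starting from Bravo, those tasks are: Tango, Echo, Yankee, India, Hotel — 5 in total.
So at least 5 tasks follow Bravo, putting Bravo no later than position 3. That position is achievable by scheduling everything else first.

3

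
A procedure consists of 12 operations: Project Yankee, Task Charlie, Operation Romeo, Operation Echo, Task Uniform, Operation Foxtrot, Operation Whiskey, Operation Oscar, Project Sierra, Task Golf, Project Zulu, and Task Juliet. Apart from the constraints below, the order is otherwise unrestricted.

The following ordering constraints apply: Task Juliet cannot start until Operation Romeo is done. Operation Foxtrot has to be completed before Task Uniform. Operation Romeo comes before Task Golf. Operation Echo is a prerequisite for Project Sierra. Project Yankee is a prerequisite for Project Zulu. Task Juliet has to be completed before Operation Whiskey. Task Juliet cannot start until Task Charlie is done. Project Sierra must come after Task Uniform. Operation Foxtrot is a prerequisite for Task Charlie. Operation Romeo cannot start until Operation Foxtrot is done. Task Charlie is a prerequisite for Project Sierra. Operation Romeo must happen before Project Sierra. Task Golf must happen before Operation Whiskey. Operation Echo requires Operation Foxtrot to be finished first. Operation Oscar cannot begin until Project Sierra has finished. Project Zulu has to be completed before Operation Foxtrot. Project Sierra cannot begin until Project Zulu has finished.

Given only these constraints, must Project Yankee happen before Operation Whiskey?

There is a constraint chain Project Yankee → Project Zulu → Operation Foxtrot → Task Charlie → Task Juliet → Operation Whiskey.
So Project Yankee must precede Operation Whiskey in any valid ordering.

Yes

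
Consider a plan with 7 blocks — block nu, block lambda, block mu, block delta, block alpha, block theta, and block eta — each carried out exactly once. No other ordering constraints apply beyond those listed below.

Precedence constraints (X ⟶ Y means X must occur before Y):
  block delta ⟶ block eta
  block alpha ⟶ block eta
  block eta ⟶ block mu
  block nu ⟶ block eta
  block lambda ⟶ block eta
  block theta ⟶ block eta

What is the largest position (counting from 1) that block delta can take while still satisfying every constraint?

Every block that must follow block delta has to come after it. Tracing all chains starting from block delta, those blocks are: block mu, block eta — 2 in total.
With 2 mandatory successors out of 7 blocks total, the latest slot for block delta is 7−2 = 5, and it's reachable by doing all non-successors before block delta.

5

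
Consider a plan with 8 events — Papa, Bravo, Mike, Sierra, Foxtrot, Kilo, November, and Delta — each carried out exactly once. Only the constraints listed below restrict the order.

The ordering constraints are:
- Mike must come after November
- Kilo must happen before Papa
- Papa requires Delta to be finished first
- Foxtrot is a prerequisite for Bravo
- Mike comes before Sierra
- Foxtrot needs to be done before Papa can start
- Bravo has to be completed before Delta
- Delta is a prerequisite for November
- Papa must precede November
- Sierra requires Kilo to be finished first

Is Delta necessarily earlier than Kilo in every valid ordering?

Delta and Kilo are not related by any chain of constraints.
A valid ordering placing Kilo before Delta exists, so the answer is no.

No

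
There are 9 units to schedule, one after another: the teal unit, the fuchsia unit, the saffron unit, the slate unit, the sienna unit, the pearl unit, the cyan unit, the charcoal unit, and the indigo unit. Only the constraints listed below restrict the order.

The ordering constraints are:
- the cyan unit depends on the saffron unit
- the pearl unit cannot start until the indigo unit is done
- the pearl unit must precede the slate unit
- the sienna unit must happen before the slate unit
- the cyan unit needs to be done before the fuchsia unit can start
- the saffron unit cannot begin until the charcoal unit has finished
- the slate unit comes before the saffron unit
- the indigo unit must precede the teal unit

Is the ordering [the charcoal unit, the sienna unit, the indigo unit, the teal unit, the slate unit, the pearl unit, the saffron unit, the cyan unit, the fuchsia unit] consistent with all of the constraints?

In the proposed order, the slate unit appears before the pearl unit.
That contradicts the constraint that the pearl unit must precede the slate unit.

No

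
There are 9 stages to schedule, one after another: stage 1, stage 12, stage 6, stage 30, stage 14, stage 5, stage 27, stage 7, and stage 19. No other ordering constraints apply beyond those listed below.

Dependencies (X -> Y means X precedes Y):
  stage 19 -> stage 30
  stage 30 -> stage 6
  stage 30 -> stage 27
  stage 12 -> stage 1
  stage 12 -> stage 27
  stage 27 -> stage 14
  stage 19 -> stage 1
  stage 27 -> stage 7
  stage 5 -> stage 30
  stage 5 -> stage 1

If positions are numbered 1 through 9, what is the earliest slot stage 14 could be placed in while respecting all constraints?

6

Every stage that must precede stage 14 has to come before it. Tracing all chains that end at stage 14, those stages are: stage 12, stage 30, stage 5, stage 27, stage 19 — 5 in total.
With 5 mandatory predecessors, the earliest stage 14 can sit is position 5+1 = 6, and placing just those 5 first achieves it.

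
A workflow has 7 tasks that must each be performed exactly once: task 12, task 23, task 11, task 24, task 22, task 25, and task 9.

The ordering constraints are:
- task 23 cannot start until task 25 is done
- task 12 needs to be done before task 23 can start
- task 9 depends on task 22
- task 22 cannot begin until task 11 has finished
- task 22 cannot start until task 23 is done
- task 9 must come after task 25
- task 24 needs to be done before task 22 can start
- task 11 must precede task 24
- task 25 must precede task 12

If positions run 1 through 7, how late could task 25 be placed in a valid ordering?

3

Every task that must follow task 25 has to come after it. Tracing all chains starting from task 25, those tasks are: task 12, task 23, task 22, task 9 — 4 in total.
So at least 4 tasks follow task 25, putting task 25 no later than position 3. That position is achievable by scheduling everything else first.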